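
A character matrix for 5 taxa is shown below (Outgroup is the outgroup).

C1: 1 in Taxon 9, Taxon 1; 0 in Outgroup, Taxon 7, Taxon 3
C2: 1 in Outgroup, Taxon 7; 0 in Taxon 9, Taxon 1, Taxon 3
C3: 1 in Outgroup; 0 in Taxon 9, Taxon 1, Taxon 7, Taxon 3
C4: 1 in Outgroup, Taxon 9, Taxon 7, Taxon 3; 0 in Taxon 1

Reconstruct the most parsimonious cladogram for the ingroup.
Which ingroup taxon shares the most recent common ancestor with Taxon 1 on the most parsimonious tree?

Taxon 9

Character polarity is set by the outgroup: the derived state is whichever differs from the outgroup's state, so for C2, C3, C4 the derived state is '0', and for the remaining characters it is '1'.
Only Taxon 1 and Taxon 9 show the derived state '1' for C1, supporting them as a clade.
Only Taxon 1, Taxon 3, and Taxon 9 show the derived state '0' for C2, supporting them as a clade.
C3 (derived state '0') is shared by all ingroup taxa — unites the whole ingroup.
C4 (derived state '0') is unique to Taxon 1 (autapomorphy; uninformative for grouping).
Most parsimonious ingroup topology: (((Taxon 9,Taxon 1),Taxon 3),Taxon 7).
Taxon 1 and Taxon 9 form a cherry on this tree, so they are sister taxa.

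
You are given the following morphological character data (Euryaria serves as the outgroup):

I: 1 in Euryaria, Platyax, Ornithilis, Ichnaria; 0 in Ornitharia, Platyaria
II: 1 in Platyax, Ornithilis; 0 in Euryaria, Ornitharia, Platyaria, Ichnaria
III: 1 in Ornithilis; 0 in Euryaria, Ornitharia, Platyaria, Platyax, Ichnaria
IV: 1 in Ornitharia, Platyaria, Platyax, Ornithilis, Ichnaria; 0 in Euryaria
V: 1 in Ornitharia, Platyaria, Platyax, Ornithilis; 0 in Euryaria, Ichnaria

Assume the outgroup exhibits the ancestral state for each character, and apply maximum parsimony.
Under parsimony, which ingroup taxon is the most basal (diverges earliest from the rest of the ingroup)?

Character polarity is set by the outgroup: the derived state is whichever differs from the outgroup's state, so for I the derived state is '0', and for the remaining characters it is '1'.
Only Ornitharia and Platyaria show the derived state '0' for I, supporting them as a clade.
II: derived state '1' in Ornithilis and Platyax only — synapomorphy for {Ornithilis, Platyax}.
III: derived state '1' in Ornithilis only — an autapomorphy, so it tells us nothing about relationships among taxa.
IV (derived state '1') is shared by all ingroup taxa — unites the whole ingroup.
V: derived state '1' in Ornitharia, Ornithilis, Platyaria, and Platyax only — synapomorphy for {Ornitharia, Ornithilis, Platyaria, Platyax}.
Most parsimonious ingroup topology: (((Ornitharia,Platyaria),(Platyax,Ornithilis)),Ichnaria).
Ichnaria is sister to the clade containing all other ingroup taxa, so it is the earliest-diverging (most basal) ingroup lineage.

Ichnaria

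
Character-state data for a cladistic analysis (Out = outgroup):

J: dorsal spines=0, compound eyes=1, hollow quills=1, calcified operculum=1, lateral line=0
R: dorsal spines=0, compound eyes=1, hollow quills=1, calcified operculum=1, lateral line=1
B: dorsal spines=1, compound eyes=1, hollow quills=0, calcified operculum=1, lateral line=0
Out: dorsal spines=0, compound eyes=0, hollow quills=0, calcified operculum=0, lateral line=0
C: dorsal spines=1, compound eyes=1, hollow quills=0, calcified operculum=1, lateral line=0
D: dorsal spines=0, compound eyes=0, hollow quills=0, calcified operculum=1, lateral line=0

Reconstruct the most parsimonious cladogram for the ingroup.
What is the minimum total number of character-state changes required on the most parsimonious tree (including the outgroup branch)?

The outgroup has state '0' for every character, so '1' is the derived state throughout.
dorsal spines (derived state '1') is shared by B and C — a synapomorphy uniting that clade.
Only B, C, J, and R show the derived state '1' for compound eyes, supporting them as a clade.
Only J and R show the derived state '1' for hollow quills, supporting them as a clade.
calcified operculum (derived state '1') is shared by all ingroup taxa — unites the whole ingroup.
lateral line (derived state '1') is unique to R (autapomorphy; uninformative for grouping).
Most parsimonious ingroup topology: (((J,R),(C,B)),D).
Changes per character on this tree: dorsal spines: 1; compound eyes: 1; hollow quills: 1; calcified operculum: 1; lateral line: 1.
Total = 5.

5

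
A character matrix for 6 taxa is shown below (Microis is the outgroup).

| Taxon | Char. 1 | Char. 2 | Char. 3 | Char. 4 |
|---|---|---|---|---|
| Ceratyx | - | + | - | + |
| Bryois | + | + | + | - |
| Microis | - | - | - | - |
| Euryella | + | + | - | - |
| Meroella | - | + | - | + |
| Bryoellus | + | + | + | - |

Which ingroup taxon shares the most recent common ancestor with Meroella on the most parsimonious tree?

Ceratyx

The outgroup has state '-' for every character, so '+' is the derived state throughout.
Only Bryoellus, Bryois, and Euryella show the derived state '+' for Char. 1, supporting them as a clade.
All ingroup taxa share the derived state '+' for Char. 2; it defines the ingroup but does not resolve relationships within it.
Only Bryoellus and Bryois show the derived state '+' for Char. 3, supporting them as a clade.
Char. 4 (derived state '+') is shared by Ceratyx and Meroella — a synapomorphy uniting that clade.
Most parsimonious ingroup topology: ((Ceratyx,Meroella),((Bryois,Bryoellus),Euryella)).
Meroella and Ceratyx form a cherry on this tree, so they are sister taxa.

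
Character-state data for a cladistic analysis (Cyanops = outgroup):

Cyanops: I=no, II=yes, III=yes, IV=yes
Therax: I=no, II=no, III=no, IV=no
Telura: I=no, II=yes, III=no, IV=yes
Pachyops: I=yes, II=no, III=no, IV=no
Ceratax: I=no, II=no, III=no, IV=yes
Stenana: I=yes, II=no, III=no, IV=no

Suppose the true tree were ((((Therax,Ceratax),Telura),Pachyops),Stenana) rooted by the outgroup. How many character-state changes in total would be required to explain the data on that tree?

Map each character onto ((((Therax,Ceratax),Telura),Pachyops),Stenana) (rooted by Cyanops) and count the minimum state changes it requires (Fitch parsimony):
I: 2; II: 2; III: 1; IV: 3.
Total tree length = 8.

8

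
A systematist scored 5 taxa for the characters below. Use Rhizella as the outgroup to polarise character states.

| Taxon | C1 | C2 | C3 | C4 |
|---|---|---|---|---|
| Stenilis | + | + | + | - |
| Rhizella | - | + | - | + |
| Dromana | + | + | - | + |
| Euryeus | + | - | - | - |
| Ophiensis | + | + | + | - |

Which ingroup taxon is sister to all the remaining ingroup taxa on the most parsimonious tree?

Dromana

Character polarity is set by the outgroup: the derived state is whichever differs from the outgroup's state, so for C2, C4 the derived state is '-', and for the remaining characters it is '+'.
C1 (derived state '+') is shared by all ingroup taxa — unites the whole ingroup.
C2 (derived state '-') is unique to Euryeus (autapomorphy; uninformative for grouping).
Only Ophiensis and Stenilis show the derived state '+' for C3, supporting them as a clade.
C4: derived state '-' in Euryeus, Ophiensis, and Stenilis only — synapomorphy for {Euryeus, Ophiensis, Stenilis}.
Most parsimonious ingroup topology: ((Euryeus,(Ophiensis,Stenilis)),Dromana).
Dromana is sister to the clade containing all other ingroup taxa, so it is the earliest-diverging (most basal) ingroup lineage.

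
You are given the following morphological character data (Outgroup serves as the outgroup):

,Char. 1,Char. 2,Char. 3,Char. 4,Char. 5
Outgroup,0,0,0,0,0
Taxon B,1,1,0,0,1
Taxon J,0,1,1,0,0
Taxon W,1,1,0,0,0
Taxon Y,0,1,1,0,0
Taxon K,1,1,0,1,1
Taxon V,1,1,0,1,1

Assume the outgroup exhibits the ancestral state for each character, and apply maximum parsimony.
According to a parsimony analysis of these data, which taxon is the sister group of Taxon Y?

Taxon J

The outgroup has state '0' for every character, so '1' is the derived state throughout.
Only Taxon B, Taxon K, Taxon V, and Taxon W show the derived state '1' for Char. 1, supporting them as a clade.
All ingroup taxa share the derived state '1' for Char. 2; it defines the ingroup but does not resolve relationships within it.
Only Taxon J and Taxon Y show the derived state '1' for Char. 3, supporting them as a clade.
Char. 4 (derived state '1') is shared by Taxon K and Taxon V — a synapomorphy uniting that clade.
Only Taxon B, Taxon K, and Taxon V show the derived state '1' for Char. 5, supporting them as a clade.
Most parsimonious ingroup topology: (((Taxon B,(Taxon K,Taxon V)),Taxon W),(Taxon J,Taxon Y)).
Taxon Y and Taxon J form a cherry on this tree, so they are sister taxa.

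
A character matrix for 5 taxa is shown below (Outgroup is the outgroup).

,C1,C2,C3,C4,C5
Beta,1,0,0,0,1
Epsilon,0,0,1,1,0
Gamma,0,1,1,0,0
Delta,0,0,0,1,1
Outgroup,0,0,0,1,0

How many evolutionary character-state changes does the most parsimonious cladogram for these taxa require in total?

6

Character polarity is set by the outgroup: the derived state is whichever differs from the outgroup's state, so for C4 the derived state is '0', and for the remaining characters it is '1'.
C1: derived state '1' in Beta only — an autapomorphy, so it tells us nothing about relationships among taxa.
C2: derived state '1' in Gamma only — an autapomorphy, so it tells us nothing about relationships among taxa.
C3: derived state '1' in Epsilon and Gamma only — synapomorphy for {Epsilon, Gamma}.
C4 groups Beta and Gamma, which is incompatible with the clades supported by the remaining characters; treating it as convergent (homoplasy) costs fewer steps than any alternative tree.
Only Beta and Delta show the derived state '1' for C5, supporting them as a clade.
Most parsimonious ingroup topology: ((Epsilon,Gamma),(Delta,Beta)).
Changes per character on this tree: C1: 1; C2: 1; C3: 1; C4: 2; C5: 1.
Total = 6.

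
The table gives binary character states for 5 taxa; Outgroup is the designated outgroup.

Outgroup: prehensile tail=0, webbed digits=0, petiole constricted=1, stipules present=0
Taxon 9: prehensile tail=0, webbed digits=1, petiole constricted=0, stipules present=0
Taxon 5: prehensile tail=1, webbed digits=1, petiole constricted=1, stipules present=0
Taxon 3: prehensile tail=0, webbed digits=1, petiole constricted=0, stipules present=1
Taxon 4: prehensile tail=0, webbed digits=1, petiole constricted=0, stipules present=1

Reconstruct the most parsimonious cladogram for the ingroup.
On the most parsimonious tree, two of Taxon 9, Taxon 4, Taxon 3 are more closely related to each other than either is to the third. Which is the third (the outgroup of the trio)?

Taxon 9

Character polarity is set by the outgroup: the derived state is whichever differs from the outgroup's state, so for petiole constricted the derived state is '0', and for the remaining characters it is '1'.
prehensile tail: derived state '1' in Taxon 5 only — an autapomorphy, so it tells us nothing about relationships among taxa.
webbed digits (derived state '1') is shared by all ingroup taxa — unites the whole ingroup.
petiole constricted (derived state '0') is shared by Taxon 3, Taxon 4, and Taxon 9 — a synapomorphy uniting that clade.
stipules present (derived state '1') is shared by Taxon 3 and Taxon 4 — a synapomorphy uniting that clade.
Most parsimonious ingroup topology: ((Taxon 9,(Taxon 3,Taxon 4)),Taxon 5).
Taxon 3 and Taxon 4 share a more recent common ancestor with each other than either does with Taxon 9, so Taxon 9 is the least closely related of the three.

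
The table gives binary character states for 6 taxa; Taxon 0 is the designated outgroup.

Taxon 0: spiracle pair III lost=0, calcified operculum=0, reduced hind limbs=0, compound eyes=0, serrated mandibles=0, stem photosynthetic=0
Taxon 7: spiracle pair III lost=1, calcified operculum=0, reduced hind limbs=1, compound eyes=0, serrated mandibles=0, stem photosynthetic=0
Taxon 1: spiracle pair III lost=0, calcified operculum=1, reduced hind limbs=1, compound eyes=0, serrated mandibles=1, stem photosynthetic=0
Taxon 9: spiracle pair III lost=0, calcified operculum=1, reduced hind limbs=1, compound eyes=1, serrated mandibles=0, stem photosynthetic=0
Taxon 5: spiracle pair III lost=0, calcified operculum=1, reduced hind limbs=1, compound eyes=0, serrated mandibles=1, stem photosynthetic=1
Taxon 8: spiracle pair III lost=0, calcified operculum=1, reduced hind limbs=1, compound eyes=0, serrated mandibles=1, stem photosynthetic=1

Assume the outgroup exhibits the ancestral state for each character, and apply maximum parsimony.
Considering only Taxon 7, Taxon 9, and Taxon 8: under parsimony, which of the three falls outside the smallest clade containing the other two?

Taxon 7

The outgroup has state '0' for every character, so '1' is the derived state throughout.
spiracle pair III lost: derived state '1' in Taxon 7 only — an autapomorphy, so it tells us nothing about relationships among taxa.
calcified operculum (derived state '1') is shared by Taxon 1, Taxon 5, Taxon 8, and Taxon 9 — a synapomorphy uniting that clade.
All ingroup taxa share the derived state '1' for reduced hind limbs; it defines the ingroup but does not resolve relationships within it.
compound eyes: derived state '1' in Taxon 9 only — an autapomorphy, so it tells us nothing about relationships among taxa.
serrated mandibles: derived state '1' in Taxon 1, Taxon 5, and Taxon 8 only — synapomorphy for {Taxon 1, Taxon 5, Taxon 8}.
Only Taxon 5 and Taxon 8 show the derived state '1' for stem photosynthetic, supporting them as a clade.
Most parsimonious ingroup topology: (Taxon 7,((Taxon 1,(Taxon 5,Taxon 8)),Taxon 9)).
Taxon 8 and Taxon 9 share a more recent common ancestor with each other than either does with Taxon 7, so Taxon 7 is the least closely related of the three.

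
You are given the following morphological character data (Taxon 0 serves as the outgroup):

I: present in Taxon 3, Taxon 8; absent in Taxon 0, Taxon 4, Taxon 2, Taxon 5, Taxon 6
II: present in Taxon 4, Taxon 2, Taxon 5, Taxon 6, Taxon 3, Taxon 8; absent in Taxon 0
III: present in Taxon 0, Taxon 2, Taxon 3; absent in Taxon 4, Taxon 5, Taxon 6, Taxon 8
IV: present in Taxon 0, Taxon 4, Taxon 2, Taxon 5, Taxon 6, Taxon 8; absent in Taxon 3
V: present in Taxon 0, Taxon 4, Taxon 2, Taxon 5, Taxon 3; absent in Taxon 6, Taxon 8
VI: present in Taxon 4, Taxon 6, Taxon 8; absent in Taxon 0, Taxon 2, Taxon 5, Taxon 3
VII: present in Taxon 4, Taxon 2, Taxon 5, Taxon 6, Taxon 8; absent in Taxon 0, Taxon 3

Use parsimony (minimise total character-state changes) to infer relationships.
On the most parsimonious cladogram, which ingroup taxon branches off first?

Character polarity is set by the outgroup: the derived state is whichever differs from the outgroup's state, so for III, IV, V the derived state is 'absent', and for the remaining characters it is 'present'.
I (state 'present') occurs in Taxon 3 and Taxon 8 but conflicts with the nesting implied by the other characters — most parsimoniously interpreted as homoplasy.
II (derived state 'present') is shared by all ingroup taxa — unites the whole ingroup.
Only Taxon 4, Taxon 5, Taxon 6, and Taxon 8 show the derived state 'absent' for III, supporting them as a clade.
IV (derived state 'absent') is unique to Taxon 3 (autapomorphy; uninformative for grouping).
V: derived state 'absent' in Taxon 6 and Taxon 8 only — synapomorphy for {Taxon 6, Taxon 8}.
VI: derived state 'present' in Taxon 4, Taxon 6, and Taxon 8 only — synapomorphy for {Taxon 4, Taxon 6, Taxon 8}.
Only Taxon 2, Taxon 4, Taxon 5, Taxon 6, and Taxon 8 show the derived state 'present' for VII, supporting them as a clade.
Most parsimonious ingroup topology: ((((Taxon 4,(Taxon 6,Taxon 8)),Taxon 5),Taxon 2),Taxon 3).
Taxon 3 is sister to the clade containing all other ingroup taxa, so it is the earliest-diverging (most basal) ingroup lineage.

Taxon 3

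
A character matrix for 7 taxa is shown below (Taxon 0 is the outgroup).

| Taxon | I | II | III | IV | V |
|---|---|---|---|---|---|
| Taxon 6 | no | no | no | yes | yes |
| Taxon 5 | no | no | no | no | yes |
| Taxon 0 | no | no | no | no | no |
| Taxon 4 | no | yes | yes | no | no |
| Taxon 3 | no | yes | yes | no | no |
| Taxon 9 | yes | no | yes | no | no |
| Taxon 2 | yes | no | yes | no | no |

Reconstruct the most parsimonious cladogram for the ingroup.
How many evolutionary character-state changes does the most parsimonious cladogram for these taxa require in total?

The outgroup has state 'no' for every character, so 'yes' is the derived state throughout.
I: derived state 'yes' in Taxon 2 and Taxon 9 only — synapomorphy for {Taxon 2, Taxon 9}.
II (derived state 'yes') is shared by Taxon 3 and Taxon 4 — a synapomorphy uniting that clade.
III: derived state 'yes' in Taxon 2, Taxon 3, Taxon 4, and Taxon 9 only — synapomorphy for {Taxon 2, Taxon 3, Taxon 4, Taxon 9}.
IV (derived state 'yes') is unique to Taxon 6 (autapomorphy; uninformative for grouping).
V: derived state 'yes' in Taxon 5 and Taxon 6 only — synapomorphy for {Taxon 5, Taxon 6}.
Most parsimonious ingroup topology: (((Taxon 3,Taxon 4),(Taxon 9,Taxon 2)),(Taxon 5,Taxon 6)).
Changes per character on this tree: I: 1; II: 1; III: 1; IV: 1; V: 1.
Total = 5.

5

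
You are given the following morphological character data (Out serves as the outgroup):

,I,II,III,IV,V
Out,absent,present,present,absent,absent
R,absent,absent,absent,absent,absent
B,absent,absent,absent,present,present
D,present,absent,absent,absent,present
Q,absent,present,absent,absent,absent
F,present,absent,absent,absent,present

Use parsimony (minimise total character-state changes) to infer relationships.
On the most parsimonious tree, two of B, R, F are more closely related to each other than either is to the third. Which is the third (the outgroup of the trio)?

R

Character polarity is set by the outgroup: the derived state is whichever differs from the outgroup's state, so for II, III the derived state is 'absent', and for the remaining characters it is 'present'.
Only D and F show the derived state 'present' for I, supporting them as a clade.
II: derived state 'absent' in B, D, F, and R only — synapomorphy for {B, D, F, R}.
III (derived state 'absent') is shared by all ingroup taxa — unites the whole ingroup.
IV: derived state 'present' in B only — an autapomorphy, so it tells us nothing about relationships among taxa.
Only B, D, and F show the derived state 'present' for V, supporting them as a clade.
Most parsimonious ingroup topology: ((R,(B,(D,F))),Q).
B and F share a more recent common ancestor with each other than either does with R, so R is the least closely related of the three.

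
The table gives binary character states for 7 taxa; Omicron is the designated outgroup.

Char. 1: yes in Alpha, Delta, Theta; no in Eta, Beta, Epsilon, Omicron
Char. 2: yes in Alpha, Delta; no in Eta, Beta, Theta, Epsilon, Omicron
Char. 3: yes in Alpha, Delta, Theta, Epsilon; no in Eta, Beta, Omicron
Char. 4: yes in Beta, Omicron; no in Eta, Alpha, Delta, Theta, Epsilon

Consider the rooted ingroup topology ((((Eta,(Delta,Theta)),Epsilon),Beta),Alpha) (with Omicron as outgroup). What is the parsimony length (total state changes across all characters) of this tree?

Map each character onto ((((Eta,(Delta,Theta)),Epsilon),Beta),Alpha) (rooted by Omicron) and count the minimum state changes it requires (Fitch parsimony):
Char. 1: 2; Char. 2: 2; Char. 3: 3; Char. 4: 2.
Total tree length = 9.

9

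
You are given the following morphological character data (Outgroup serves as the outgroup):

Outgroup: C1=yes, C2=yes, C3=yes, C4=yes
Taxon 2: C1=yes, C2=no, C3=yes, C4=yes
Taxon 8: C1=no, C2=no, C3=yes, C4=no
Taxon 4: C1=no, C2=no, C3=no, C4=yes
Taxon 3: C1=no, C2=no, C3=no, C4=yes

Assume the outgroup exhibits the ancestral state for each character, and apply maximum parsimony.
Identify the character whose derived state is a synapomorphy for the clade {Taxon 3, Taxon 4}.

The outgroup has state 'yes' for every character, so 'no' is the derived state throughout.
C1: derived state 'no' in Taxon 3, Taxon 4, and Taxon 8 only — synapomorphy for {Taxon 3, Taxon 4, Taxon 8}.
All ingroup taxa share the derived state 'no' for C2; it defines the ingroup but does not resolve relationships within it.
C3: derived state 'no' in Taxon 3 and Taxon 4 only — synapomorphy for {Taxon 3, Taxon 4}.
C4 (derived state 'no') is unique to Taxon 8 (autapomorphy; uninformative for grouping).
Most parsimonious ingroup topology: (Taxon 2,(Taxon 8,(Taxon 4,Taxon 3))).
The clade {Taxon 3, Taxon 4} is supported by C3: its derived state 'no' occurs in exactly those taxa and in no other taxon (including the outgroup).

C3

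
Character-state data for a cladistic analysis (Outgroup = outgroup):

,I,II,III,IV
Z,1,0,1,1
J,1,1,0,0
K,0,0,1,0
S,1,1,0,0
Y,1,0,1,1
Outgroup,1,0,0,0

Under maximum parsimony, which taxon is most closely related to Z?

Character polarity is set by the outgroup: the derived state is whichever differs from the outgroup's state, so for I the derived state is '0', and for the remaining characters it is '1'.
I: derived state '0' in K only — an autapomorphy, so it tells us nothing about relationships among taxa.
II: derived state '1' in J and S only — synapomorphy for {J, S}.
Only K, Y, and Z show the derived state '1' for III, supporting them as a clade.
IV: derived state '1' in Y and Z only — synapomorphy for {Y, Z}.
Most parsimonious ingroup topology: (((Y,Z),K),(J,S)).
Z and Y form a cherry on this tree, so they are sister taxa.

Y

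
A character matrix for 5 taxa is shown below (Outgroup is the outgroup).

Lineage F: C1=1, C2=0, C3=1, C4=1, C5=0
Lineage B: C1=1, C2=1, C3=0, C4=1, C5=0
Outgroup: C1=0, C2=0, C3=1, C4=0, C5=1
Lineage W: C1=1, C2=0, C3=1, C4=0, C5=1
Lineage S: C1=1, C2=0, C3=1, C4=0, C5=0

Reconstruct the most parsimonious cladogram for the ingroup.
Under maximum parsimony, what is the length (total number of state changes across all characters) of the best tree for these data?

Character polarity is set by the outgroup: the derived state is whichever differs from the outgroup's state, so for C3, C5 the derived state is '0', and for the remaining characters it is '1'.
C1 (derived state '1') is shared by all ingroup taxa — unites the whole ingroup.
C2: derived state '1' in Lineage B only — an autapomorphy, so it tells us nothing about relationships among taxa.
C3: derived state '0' in Lineage B only — an autapomorphy, so it tells us nothing about relationships among taxa.
C4: derived state '1' in Lineage B and Lineage F only — synapomorphy for {Lineage B, Lineage F}.
C5: derived state '0' in Lineage B, Lineage F, and Lineage S only — synapomorphy for {Lineage B, Lineage F, Lineage S}.
Most parsimonious ingroup topology: (((Lineage F,Lineage B),Lineage S),Lineage W).
Changes per character on this tree: C1: 1; C2: 1; C3: 1; C4: 1; C5: 1.
Total = 5.

5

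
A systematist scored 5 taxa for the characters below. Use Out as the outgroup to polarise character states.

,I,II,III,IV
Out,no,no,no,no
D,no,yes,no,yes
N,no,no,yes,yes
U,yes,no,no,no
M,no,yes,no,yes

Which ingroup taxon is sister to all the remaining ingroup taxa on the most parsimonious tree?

U

The outgroup has state 'no' for every character, so 'yes' is the derived state throughout.
I (derived state 'yes') is unique to U (autapomorphy; uninformative for grouping).
II: derived state 'yes' in D and M only — synapomorphy for {D, M}.
III (derived state 'yes') is unique to N (autapomorphy; uninformative for grouping).
Only D, M, and N show the derived state 'yes' for IV, supporting them as a clade.
Most parsimonious ingroup topology: (((D,M),N),U).
U is sister to the clade containing all other ingroup taxa, so it is the earliest-diverging (most basal) ingroup lineage.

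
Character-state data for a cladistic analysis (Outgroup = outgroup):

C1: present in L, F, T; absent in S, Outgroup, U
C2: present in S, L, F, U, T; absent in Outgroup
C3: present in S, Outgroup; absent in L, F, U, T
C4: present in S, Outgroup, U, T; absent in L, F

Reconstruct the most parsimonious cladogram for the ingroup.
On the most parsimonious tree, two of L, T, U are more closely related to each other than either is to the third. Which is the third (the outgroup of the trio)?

U

Character polarity is set by the outgroup: the derived state is whichever differs from the outgroup's state, so for C3, C4 the derived state is 'absent', and for the remaining characters it is 'present'.
Only F, L, and T show the derived state 'present' for C1, supporting them as a clade.
All ingroup taxa share the derived state 'present' for C2; it defines the ingroup but does not resolve relationships within it.
Only F, L, T, and U show the derived state 'absent' for C3, supporting them as a clade.
C4: derived state 'absent' in F and L only — synapomorphy for {F, L}.
Most parsimonious ingroup topology: ((((L,F),T),U),S).
T and L share a more recent common ancestor with each other than either does with U, so U is the least closely related of the three.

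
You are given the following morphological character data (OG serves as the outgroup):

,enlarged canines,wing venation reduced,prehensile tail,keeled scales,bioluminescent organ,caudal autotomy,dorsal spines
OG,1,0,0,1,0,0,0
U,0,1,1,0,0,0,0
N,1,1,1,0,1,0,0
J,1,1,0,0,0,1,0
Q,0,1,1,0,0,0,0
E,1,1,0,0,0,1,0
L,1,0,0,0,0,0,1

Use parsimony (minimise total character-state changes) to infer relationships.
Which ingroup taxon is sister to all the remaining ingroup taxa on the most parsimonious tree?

Character polarity is set by the outgroup: the derived state is whichever differs from the outgroup's state, so for enlarged canines, keeled scales the derived state is '0', and for the remaining characters it is '1'.
enlarged canines (derived state '0') is shared by Q and U — a synapomorphy uniting that clade.
wing venation reduced (derived state '1') is shared by E, J, N, Q, and U — a synapomorphy uniting that clade.
prehensile tail: derived state '1' in N, Q, and U only — synapomorphy for {N, Q, U}.
All ingroup taxa share the derived state '0' for keeled scales; it defines the ingroup but does not resolve relationships within it.
bioluminescent organ (derived state '1') is unique to N (autapomorphy; uninformative for grouping).
caudal autotomy (derived state '1') is shared by E and J — a synapomorphy uniting that clade.
dorsal spines: derived state '1' in L only — an autapomorphy, so it tells us nothing about relationships among taxa.
Most parsimonious ingroup topology: ((((U,Q),N),(J,E)),L).
L is sister to the clade containing all other ingroup taxa, so it is the earliest-diverging (most basal) ingroup lineage.

L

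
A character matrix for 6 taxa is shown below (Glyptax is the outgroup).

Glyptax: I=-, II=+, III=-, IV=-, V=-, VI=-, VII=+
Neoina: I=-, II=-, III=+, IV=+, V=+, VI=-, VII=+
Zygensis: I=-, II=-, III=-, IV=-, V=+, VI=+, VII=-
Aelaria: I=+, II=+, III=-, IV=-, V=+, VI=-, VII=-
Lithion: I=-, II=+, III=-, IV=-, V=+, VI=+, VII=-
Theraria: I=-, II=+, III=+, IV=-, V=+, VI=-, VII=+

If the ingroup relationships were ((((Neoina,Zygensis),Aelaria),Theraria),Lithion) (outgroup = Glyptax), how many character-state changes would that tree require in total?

Map each character onto ((((Neoina,Zygensis),Aelaria),Theraria),Lithion) (rooted by Glyptax) and count the minimum state changes it requires (Fitch parsimony):
I: 1; II: 1; III: 2; IV: 1; V: 1; VI: 2; VII: 3.
Total tree length = 11.

11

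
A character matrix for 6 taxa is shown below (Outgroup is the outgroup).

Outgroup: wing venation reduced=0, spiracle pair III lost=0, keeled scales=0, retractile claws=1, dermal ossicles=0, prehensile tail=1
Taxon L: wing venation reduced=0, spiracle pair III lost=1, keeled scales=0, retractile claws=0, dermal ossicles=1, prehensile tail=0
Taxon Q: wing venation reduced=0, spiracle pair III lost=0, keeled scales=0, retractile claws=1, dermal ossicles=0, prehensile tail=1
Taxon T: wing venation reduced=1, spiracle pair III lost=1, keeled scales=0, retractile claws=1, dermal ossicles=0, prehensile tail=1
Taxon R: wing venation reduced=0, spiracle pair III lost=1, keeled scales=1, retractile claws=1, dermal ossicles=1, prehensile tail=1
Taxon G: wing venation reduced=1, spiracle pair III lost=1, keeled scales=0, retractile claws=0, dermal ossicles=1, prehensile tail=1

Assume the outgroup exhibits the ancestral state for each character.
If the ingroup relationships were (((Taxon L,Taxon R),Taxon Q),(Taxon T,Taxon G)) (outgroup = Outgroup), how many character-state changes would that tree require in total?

Map each character onto (((Taxon L,Taxon R),Taxon Q),(Taxon T,Taxon G)) (rooted by Outgroup) and count the minimum state changes it requires (Fitch parsimony):
wing venation reduced: 1; spiracle pair III lost: 2; keeled scales: 1; retractile claws: 2; dermal ossicles: 2; prehensile tail: 1.
Total tree length = 9.

9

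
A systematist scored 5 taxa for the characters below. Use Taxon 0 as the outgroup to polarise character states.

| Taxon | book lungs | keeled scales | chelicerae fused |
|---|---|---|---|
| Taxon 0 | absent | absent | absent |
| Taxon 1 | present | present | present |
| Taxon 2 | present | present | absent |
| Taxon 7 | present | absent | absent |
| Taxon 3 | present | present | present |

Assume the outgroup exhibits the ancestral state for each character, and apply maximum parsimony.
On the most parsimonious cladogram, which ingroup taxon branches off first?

Taxon 7

The outgroup has state 'absent' for every character, so 'present' is the derived state throughout.
All ingroup taxa share the derived state 'present' for book lungs; it defines the ingroup but does not resolve relationships within it.
keeled scales: derived state 'present' in Taxon 1, Taxon 2, and Taxon 3 only — synapomorphy for {Taxon 1, Taxon 2, Taxon 3}.
Only Taxon 1 and Taxon 3 show the derived state 'present' for chelicerae fused, supporting them as a clade.
Most parsimonious ingroup topology: (((Taxon 1,Taxon 3),Taxon 2),Taxon 7).
Taxon 7 is sister to the clade containing all other ingroup taxa, so it is the earliest-diverging (most basal) ingroup lineage.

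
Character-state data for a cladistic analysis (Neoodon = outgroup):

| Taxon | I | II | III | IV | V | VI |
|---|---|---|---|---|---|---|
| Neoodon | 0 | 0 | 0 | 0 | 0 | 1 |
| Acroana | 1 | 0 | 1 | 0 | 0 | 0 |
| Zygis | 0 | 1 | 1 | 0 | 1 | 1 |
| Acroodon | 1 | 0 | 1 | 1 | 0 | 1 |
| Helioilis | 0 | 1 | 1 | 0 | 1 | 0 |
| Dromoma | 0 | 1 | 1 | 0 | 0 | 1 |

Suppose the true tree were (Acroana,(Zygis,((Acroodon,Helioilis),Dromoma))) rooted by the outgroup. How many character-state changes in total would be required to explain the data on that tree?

Map each character onto (Acroana,(Zygis,((Acroodon,Helioilis),Dromoma))) (rooted by Neoodon) and count the minimum state changes it requires (Fitch parsimony):
I: 2; II: 2; III: 1; IV: 1; V: 2; VI: 2.
Total tree length = 10.

10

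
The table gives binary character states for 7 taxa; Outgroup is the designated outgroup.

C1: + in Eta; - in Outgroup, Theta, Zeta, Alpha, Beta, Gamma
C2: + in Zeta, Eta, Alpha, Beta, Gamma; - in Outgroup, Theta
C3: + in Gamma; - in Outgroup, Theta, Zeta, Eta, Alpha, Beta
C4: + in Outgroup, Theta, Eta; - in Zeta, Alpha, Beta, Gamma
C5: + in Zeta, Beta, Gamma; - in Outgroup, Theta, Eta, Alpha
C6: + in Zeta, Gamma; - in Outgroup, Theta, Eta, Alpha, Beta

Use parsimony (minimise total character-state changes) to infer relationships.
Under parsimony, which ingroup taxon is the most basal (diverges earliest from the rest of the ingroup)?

Character polarity is set by the outgroup: the derived state is whichever differs from the outgroup's state, so for C4 the derived state is '-', and for the remaining characters it is '+'.
C1 (derived state '+') is unique to Eta (autapomorphy; uninformative for grouping).
C2: derived state '+' in Alpha, Beta, Eta, Gamma, and Zeta only — synapomorphy for {Alpha, Beta, Eta, Gamma, Zeta}.
C3 (derived state '+') is unique to Gamma (autapomorphy; uninformative for grouping).
Only Alpha, Beta, Gamma, and Zeta show the derived state '-' for C4, supporting them as a clade.
Only Beta, Gamma, and Zeta show the derived state '+' for C5, supporting them as a clade.
C6: derived state '+' in Gamma and Zeta only — synapomorphy for {Gamma, Zeta}.
Most parsimonious ingroup topology: (Theta,((((Zeta,Gamma),Beta),Alpha),Eta)).
Theta is sister to the clade containing all other ingroup taxa, so it is the earliest-diverging (most basal) ingroup lineage.

Theta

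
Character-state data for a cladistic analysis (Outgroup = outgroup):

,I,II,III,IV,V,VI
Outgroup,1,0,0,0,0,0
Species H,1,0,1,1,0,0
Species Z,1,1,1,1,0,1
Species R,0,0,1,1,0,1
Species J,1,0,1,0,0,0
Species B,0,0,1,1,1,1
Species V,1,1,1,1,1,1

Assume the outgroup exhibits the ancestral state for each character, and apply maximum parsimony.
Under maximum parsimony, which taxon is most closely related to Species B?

Species R

Character polarity is set by the outgroup: the derived state is whichever differs from the outgroup's state, so for I the derived state is '0', and for the remaining characters it is '1'.
I: derived state '0' in Species B and Species R only — synapomorphy for {Species B, Species R}.
II: derived state '1' in Species V and Species Z only — synapomorphy for {Species V, Species Z}.
III (derived state '1') is shared by all ingroup taxa — unites the whole ingroup.
Only Species B, Species H, Species R, Species V, and Species Z show the derived state '1' for IV, supporting them as a clade.
V (state '1') occurs in Species B and Species V but conflicts with the nesting implied by the other characters — most parsimoniously interpreted as homoplasy.
VI (derived state '1') is shared by Species B, Species R, Species V, and Species Z — a synapomorphy uniting that clade.
Most parsimonious ingroup topology: ((Species H,((Species Z,Species V),(Species R,Species B))),Species J).
Species B and Species R form a cherry on this tree, so they are sister taxa.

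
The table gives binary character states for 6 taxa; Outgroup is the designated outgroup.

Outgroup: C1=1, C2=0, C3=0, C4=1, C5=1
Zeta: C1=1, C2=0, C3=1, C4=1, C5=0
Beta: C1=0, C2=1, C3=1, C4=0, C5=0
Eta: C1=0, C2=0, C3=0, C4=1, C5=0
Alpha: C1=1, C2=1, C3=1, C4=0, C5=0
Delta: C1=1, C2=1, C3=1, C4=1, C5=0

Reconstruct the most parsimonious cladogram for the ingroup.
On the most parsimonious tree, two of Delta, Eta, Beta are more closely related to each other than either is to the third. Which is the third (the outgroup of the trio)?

Eta

Character polarity is set by the outgroup: the derived state is whichever differs from the outgroup's state, so for C1, C4, C5 the derived state is '0', and for the remaining characters it is '1'.
C1 (state '0') occurs in Beta and Eta but conflicts with the nesting implied by the other characters — most parsimoniously interpreted as homoplasy.
C2: derived state '1' in Alpha, Beta, and Delta only — synapomorphy for {Alpha, Beta, Delta}.
C3 (derived state '1') is shared by Alpha, Beta, Delta, and Zeta — a synapomorphy uniting that clade.
C4 (derived state '0') is shared by Alpha and Beta — a synapomorphy uniting that clade.
All ingroup taxa share the derived state '0' for C5; it defines the ingroup but does not resolve relationships within it.
Most parsimonious ingroup topology: ((Zeta,((Beta,Alpha),Delta)),Eta).
Beta and Delta share a more recent common ancestor with each other than either does with Eta, so Eta is the least closely related of the three.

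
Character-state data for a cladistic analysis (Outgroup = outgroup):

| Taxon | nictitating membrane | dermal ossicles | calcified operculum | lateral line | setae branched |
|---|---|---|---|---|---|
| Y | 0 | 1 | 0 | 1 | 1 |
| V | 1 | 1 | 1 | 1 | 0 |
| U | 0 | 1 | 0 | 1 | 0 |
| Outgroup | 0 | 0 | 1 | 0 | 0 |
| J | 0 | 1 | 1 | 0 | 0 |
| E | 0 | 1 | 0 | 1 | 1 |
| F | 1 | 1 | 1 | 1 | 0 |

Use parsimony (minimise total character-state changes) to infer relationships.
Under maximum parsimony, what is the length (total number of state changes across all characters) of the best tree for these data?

5

Character polarity is set by the outgroup: the derived state is whichever differs from the outgroup's state, so for calcified operculum the derived state is '0', and for the remaining characters it is '1'.
nictitating membrane (derived state '1') is shared by F and V — a synapomorphy uniting that clade.
dermal ossicles (derived state '1') is shared by all ingroup taxa — unites the whole ingroup.
calcified operculum (derived state '0') is shared by E, U, and Y — a synapomorphy uniting that clade.
lateral line: derived state '1' in E, F, U, V, and Y only — synapomorphy for {E, F, U, V, Y}.
setae branched: derived state '1' in E and Y only — synapomorphy for {E, Y}.
Most parsimonious ingroup topology: (((F,V),(U,(E,Y))),J).
Changes per character on this tree: nictitating membrane: 1; dermal ossicles: 1; calcified operculum: 1; lateral line: 1; setae branched: 1.
Total = 5.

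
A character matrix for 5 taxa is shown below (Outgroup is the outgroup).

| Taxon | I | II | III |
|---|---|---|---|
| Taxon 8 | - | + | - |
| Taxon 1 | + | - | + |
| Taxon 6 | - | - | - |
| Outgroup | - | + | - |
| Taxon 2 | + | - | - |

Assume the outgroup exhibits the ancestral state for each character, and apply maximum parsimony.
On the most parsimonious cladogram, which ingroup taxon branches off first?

Taxon 8

Character polarity is set by the outgroup: the derived state is whichever differs from the outgroup's state, so for II the derived state is '-', and for the remaining characters it is '+'.
I (derived state '+') is shared by Taxon 1 and Taxon 2 — a synapomorphy uniting that clade.
II: derived state '-' in Taxon 1, Taxon 2, and Taxon 6 only — synapomorphy for {Taxon 1, Taxon 2, Taxon 6}.
III: derived state '+' in Taxon 1 only — an autapomorphy, so it tells us nothing about relationships among taxa.
Most parsimonious ingroup topology: ((Taxon 6,(Taxon 2,Taxon 1)),Taxon 8).
Taxon 8 is sister to the clade containing all other ingroup taxa, so it is the earliest-diverging (most basal) ingroup lineage.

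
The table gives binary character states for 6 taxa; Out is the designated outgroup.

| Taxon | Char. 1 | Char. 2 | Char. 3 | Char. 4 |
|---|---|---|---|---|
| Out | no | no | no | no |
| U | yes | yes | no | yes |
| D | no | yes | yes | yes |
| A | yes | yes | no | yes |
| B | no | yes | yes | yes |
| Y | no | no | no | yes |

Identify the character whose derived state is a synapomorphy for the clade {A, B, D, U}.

The outgroup has state 'no' for every character, so 'yes' is the derived state throughout.
Only A and U show the derived state 'yes' for Char. 1, supporting them as a clade.
Char. 2: derived state 'yes' in A, B, D, and U only — synapomorphy for {A, B, D, U}.
Only B and D show the derived state 'yes' for Char. 3, supporting them as a clade.
Char. 4 (derived state 'yes') is shared by all ingroup taxa — unites the whole ingroup.
Most parsimonious ingroup topology: (((U,A),(D,B)),Y).
The clade {A, B, D, U} is supported by Char. 2: its derived state 'yes' occurs in exactly those taxa and in no other taxon (including the outgroup).

Char. 2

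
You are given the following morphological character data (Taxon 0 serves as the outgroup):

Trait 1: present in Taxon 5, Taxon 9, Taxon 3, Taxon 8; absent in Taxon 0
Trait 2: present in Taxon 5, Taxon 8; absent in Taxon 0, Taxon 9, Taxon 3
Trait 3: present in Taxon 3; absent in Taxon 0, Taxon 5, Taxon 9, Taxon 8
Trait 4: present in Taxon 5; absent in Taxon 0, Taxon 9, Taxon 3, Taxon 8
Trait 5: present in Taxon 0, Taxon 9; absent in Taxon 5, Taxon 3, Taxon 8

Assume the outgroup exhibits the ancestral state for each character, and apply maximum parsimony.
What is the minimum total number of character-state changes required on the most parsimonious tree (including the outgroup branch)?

Character polarity is set by the outgroup: the derived state is whichever differs from the outgroup's state, so for Trait 5 the derived state is 'absent', and for the remaining characters it is 'present'.
All ingroup taxa share the derived state 'present' for Trait 1; it defines the ingroup but does not resolve relationships within it.
Trait 2 (derived state 'present') is shared by Taxon 5 and Taxon 8 — a synapomorphy uniting that clade.
Trait 3: derived state 'present' in Taxon 3 only — an autapomorphy, so it tells us nothing about relationships among taxa.
Trait 4: derived state 'present' in Taxon 5 only — an autapomorphy, so it tells us nothing about relationships among taxa.
Only Taxon 3, Taxon 5, and Taxon 8 show the derived state 'absent' for Trait 5, supporting them as a clade.
Most parsimonious ingroup topology: (((Taxon 5,Taxon 8),Taxon 3),Taxon 9).
Changes per character on this tree: Trait 1: 1; Trait 2: 1; Trait 3: 1; Trait 4: 1; Trait 5: 1.
Total = 5.

5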